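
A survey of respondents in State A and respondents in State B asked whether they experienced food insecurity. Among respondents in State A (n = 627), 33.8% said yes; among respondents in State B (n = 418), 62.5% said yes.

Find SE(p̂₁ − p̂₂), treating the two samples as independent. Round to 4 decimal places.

0.0303

Each SE is √(p̂(1−p̂)/n): √(0.3380·0.6620/627) = 0.01889 and √(0.6250·0.3750/418) = 0.02368.
SE(p̂₁ − p̂₂) = √(SE₁² + SE₂²) = √(0.0003568321 + 0.0005607424) = 0.03029, since the two samples are independent.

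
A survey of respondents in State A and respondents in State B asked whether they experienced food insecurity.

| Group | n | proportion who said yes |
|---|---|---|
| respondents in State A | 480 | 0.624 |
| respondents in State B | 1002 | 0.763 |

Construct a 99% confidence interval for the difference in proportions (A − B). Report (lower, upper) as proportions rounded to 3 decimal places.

(-0.206, -0.072)

The two standard errors are √(0.6240×0.3760/480) = 0.02211 and √(0.7630×0.2370/1002) = 0.01343.
Because the samples are independent, SE_diff = √(0.02211² + 0.01343²) = 0.02587.
Using z* = 2.576 for 99%, ME = 2.576 × 0.02587 = 0.06664.
p̂₁ − p̂₂ = -0.1390; interval -0.1390 ± 0.06664 gives (-0.206, -0.072).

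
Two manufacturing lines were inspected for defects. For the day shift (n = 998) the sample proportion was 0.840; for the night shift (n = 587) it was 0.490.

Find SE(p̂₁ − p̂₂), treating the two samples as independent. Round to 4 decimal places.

0.0237

SE₁ = √(p̂₁(1−p̂₁)/n₁) = √(0.8400·0.1600/998) = 0.01160; SE₂ = √(0.4900·0.5100/587) = 0.02063.
Independent samples: SE of the difference = √(SE₁² + SE₂²) = √(0.00013456 + 0.0004255969) = 0.02367.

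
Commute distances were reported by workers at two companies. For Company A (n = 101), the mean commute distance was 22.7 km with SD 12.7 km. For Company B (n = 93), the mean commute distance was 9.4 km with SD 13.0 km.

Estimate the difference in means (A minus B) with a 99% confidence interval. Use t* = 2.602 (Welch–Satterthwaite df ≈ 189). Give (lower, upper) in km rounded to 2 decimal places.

(8.49, 18.11)

SE₁ = s₁/√n₁ = 12.7/√101 = 1.2637; SE₂ = 13.0/√93 = 1.3480.
Independent samples, unequal variances: SE_diff = √(SE₁² + SE₂²) = √(1.59693769 + 1.817104) = 1.8477.
t* = 2.602, so margin of error = 2.602 × 1.8477 = 4.8077.
Difference in means = 22.7 − 9.4 = 13.3000.
13.3000 ± 4.8077 → (8.49, 18.11).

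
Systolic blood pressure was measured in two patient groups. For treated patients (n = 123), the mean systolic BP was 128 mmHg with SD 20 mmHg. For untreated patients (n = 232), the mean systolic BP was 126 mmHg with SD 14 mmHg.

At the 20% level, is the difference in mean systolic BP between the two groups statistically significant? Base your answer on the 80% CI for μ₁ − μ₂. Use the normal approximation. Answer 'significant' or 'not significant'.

not significant

SE₁ = s₁/√n₁ = 20/√123 = 1.8033; SE₂ = 14/√232 = 0.9191.
Independent samples, unequal variances: SE_diff = √(SE₁² + SE₂²) = √(3.25189089 + 0.84474481) = 2.0240.
z* = 1.282, so margin of error = 1.282 × 2.0240 = 2.5948.
Difference in means = 128 − 126 = 2.0000.
2.0000 ± 2.5948 → (-0.5948, 4.5948).
The interval (-0.5948, 4.5948) contains 0, so the difference is not significant.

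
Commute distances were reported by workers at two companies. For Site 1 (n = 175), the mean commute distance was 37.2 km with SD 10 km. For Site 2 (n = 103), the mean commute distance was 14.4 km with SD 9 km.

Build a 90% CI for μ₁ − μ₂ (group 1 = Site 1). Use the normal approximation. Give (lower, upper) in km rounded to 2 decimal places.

(20.88, 24.72)

Per-group SEs: s₁/√n₁ = 10/√175 = 0.7559, s₂/√n₂ = 9/√103 = 0.8868.
Unpooled SE of the difference: √(0.57138481 + 0.78641424) = 1.1652.
Margin of error = z* · SE = 1.645 × 1.1652 = 1.9168.
x̄₁ − x̄₂ = 37.2 − 14.4 = 22.8000.
CI: 22.8000 ± 1.9168 = (20.88, 24.72).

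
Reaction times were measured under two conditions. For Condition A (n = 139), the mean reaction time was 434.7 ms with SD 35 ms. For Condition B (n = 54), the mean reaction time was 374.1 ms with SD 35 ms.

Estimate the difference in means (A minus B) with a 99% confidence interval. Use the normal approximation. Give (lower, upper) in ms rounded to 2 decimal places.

(46.14, 75.06)

Standard errors of each mean: 35/√139 = 2.9687 and 35/√54 = 4.7629.
SE(x̄₁ − x̄₂) = √(2.9687² + 4.7629²) = 5.6123 for independent samples with unequal variances.
With z* = 2.576, the margin is 2.576 × 5.6123 = 14.4573.
x̄₁ − x̄₂ = 434.7 − 374.1 = 60.6000; the interval is 60.6000 ± 14.4573 = (46.14, 75.06).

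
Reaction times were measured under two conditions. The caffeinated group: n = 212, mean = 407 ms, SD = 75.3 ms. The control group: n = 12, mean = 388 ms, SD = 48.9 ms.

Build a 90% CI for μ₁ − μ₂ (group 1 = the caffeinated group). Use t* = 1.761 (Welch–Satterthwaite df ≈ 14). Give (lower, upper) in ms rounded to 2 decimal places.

(-7.47, 45.47)

SE₁ = s₁/√n₁ = 75.3/√212 = 5.1716; SE₂ = 48.9/√12 = 14.1162.
Independent samples, unequal variances: SE_diff = √(SE₁² + SE₂²) = √(26.74544656 + 199.26710244) = 15.0337.
t* = 1.761, so margin of error = 1.761 × 15.0337 = 26.4743.
Difference in means = 407 − 388 = 19.0000.
19.0000 ± 26.4743 → (-7.47, 45.47).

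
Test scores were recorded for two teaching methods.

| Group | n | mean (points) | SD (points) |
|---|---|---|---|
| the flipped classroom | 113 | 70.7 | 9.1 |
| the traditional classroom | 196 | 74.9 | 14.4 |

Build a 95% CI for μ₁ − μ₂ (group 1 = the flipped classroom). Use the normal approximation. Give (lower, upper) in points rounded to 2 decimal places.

Per-group SEs: s₁/√n₁ = 9.1/√113 = 0.8561, s₂/√n₂ = 14.4/√196 = 1.0286.
Unpooled SE of the difference: √(0.73290721 + 1.05801796) = 1.3383.
Margin of error = z* · SE = 1.960 × 1.3383 = 2.6231.
x̄₁ − x̄₂ = 70.7 − 74.9 = -4.2000.
CI: -4.2000 ± 2.6231 = (-6.82, -1.58).

(-6.82, -1.58)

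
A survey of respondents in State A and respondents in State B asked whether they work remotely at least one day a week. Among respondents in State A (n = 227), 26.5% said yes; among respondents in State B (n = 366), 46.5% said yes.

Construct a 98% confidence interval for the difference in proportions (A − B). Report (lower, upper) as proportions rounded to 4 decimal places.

(-0.2912, -0.1088)

Each SE is √(p̂(1−p̂)/n): √(0.2650·0.7350/227) = 0.02929 and √(0.4650·0.5350/366) = 0.02607.
SE(p̂₁ − p̂₂) = √(SE₁² + SE₂²) = √(0.0008579041 + 0.0006796449) = 0.03921, since the two samples are independent.
At 98% confidence z* = 2.326; margin = 2.326 × 0.03921 = 0.09120.
The difference is 0.2650 − 0.4650 = -0.2000, so the interval is -0.2000 ± 0.09120 = (-0.2912, -0.1088).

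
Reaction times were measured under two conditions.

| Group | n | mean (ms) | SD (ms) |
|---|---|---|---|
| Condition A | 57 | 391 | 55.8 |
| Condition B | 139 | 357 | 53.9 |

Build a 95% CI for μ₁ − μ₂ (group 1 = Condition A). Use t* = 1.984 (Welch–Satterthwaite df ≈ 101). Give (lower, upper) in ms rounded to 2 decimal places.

(16.76, 51.24)

Per-group SEs: s₁/√n₁ = 55.8/√57 = 7.3909, s₂/√n₂ = 53.9/√139 = 4.5717.
Unpooled SE of the difference: √(54.62540281 + 20.90044089) = 8.6906.
Margin of error = t* · SE = 1.984 × 8.6906 = 17.2422.
x̄₁ − x̄₂ = 391 − 357 = 34.0000.
CI: 34.0000 ± 17.2422 = (16.76, 51.24).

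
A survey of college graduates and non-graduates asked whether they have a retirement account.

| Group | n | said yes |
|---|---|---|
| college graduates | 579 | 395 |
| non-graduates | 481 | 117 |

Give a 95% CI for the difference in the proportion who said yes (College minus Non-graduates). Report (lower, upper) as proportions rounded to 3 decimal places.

First, p̂₁ = 395/579 = 0.6822; p̂₂ = 117/481 = 0.2432.
The two standard errors are √(0.6822×0.3178/579) = 0.01935 and √(0.2432×0.7568/481) = 0.01956.
Because the samples are independent, SE_diff = √(0.01935² + 0.01956²) = 0.02751.
Using z* = 1.960 for 95%, ME = 1.960 × 0.02751 = 0.05392.
p̂₁ − p̂₂ = 0.4390; interval 0.4390 ± 0.05392 gives (0.385, 0.493).

(0.385, 0.493)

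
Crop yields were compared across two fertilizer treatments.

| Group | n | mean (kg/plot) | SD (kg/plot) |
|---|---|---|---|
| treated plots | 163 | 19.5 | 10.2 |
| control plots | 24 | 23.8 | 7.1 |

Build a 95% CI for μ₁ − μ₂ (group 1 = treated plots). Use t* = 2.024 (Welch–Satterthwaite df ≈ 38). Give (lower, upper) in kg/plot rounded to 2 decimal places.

SE₁ = s₁/√n₁ = 10.2/√163 = 0.7989; SE₂ = 7.1/√24 = 1.4493.
Independent samples, unequal variances: SE_diff = √(SE₁² + SE₂²) = √(0.63824121 + 2.10047049) = 1.6549.
t* = 2.024, so margin of error = 2.024 × 1.6549 = 3.3495.
Difference in means = 19.5 − 23.8 = -4.3000.
-4.3000 ± 3.3495 → (-7.65, -0.95).

(-7.65, -0.95)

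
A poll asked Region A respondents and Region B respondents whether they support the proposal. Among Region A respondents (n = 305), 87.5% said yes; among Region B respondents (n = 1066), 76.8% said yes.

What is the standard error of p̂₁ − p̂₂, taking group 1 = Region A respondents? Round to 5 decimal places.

SE₁ = √(p̂₁(1−p̂₁)/n₁) = √(0.8750·0.1250/305) = 0.01894; SE₂ = √(0.7680·0.2320/1066) = 0.01293.
Independent samples: SE of the difference = √(SE₁² + SE₂²) = √(0.0003587236 + 0.0001671849) = 0.02293.

0.02293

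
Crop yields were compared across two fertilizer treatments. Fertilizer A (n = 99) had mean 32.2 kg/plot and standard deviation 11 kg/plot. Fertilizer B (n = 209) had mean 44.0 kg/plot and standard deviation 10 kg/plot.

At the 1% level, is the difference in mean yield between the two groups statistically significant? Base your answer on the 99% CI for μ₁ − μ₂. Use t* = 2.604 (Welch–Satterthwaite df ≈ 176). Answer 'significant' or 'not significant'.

significant

SE₁ = s₁/√n₁ = 11/√99 = 1.1055; SE₂ = 10/√209 = 0.6917.
Independent samples, unequal variances: SE_diff = √(SE₁² + SE₂²) = √(1.22213025 + 0.47844889) = 1.3041.
t* = 2.604, so margin of error = 2.604 × 1.3041 = 3.3959.
Difference in means = 32.2 − 44.0 = -11.8000.
-11.8000 ± 3.3959 → (-15.1959, -8.4041).
The interval (-15.1959, -8.4041) does not contain 0, so the difference is significant.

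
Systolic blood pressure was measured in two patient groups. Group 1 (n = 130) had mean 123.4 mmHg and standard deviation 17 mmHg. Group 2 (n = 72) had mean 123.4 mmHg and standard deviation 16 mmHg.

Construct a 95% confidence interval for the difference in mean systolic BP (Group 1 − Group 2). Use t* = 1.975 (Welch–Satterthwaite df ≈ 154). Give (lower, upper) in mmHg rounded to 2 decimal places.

SE₁ = s₁/√n₁ = 17/√130 = 1.4910; SE₂ = 16/√72 = 1.8856.
Independent samples, unequal variances: SE_diff = √(SE₁² + SE₂²) = √(2.223081 + 3.55548736) = 2.4039.
t* = 1.975, so margin of error = 1.975 × 2.4039 = 4.7477.
Difference in means = 123.4 − 123.4 = 0.0000.
0.0000 ± 4.7477 → (-4.75, 4.75).

(-4.75, 4.75)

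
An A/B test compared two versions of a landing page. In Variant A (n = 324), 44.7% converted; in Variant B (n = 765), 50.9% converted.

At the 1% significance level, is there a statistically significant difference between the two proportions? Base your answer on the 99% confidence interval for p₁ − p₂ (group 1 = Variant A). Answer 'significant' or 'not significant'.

Each SE is √(p̂(1−p̂)/n): √(0.4470·0.5530/324) = 0.02762 and √(0.5090·0.4910/765) = 0.01807.
SE(p̂₁ − p̂₂) = √(SE₁² + SE₂²) = √(0.0007628644 + 0.0003265249) = 0.03301, since the two samples are independent.
At 99% confidence z* = 2.576; margin = 2.576 × 0.03301 = 0.08503.
The difference is 0.4470 − 0.5090 = -0.0620, so the interval is -0.0620 ± 0.08503 = (-0.14703, 0.02303).
The interval (-0.14703, 0.02303) contains 0, so the difference is not significant.

not significant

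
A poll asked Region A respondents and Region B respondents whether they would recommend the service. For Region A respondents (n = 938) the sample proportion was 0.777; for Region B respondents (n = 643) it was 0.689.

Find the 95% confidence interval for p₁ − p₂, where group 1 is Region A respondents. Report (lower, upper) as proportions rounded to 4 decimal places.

SE₁ = √(p̂₁(1−p̂₁)/n₁) = √(0.7770·0.2230/938) = 0.01359; SE₂ = √(0.6890·0.3110/643) = 0.01826.
Independent samples: SE of the difference = √(SE₁² + SE₂²) = √(0.0001846881 + 0.0003334276) = 0.02276.
z* for 95% confidence is 1.960, so the margin of error is 1.960 × 0.02276 = 0.04461.
Point estimate p̂₁ − p̂₂ = 0.7770 − 0.6890 = 0.0880.
0.0880 ± 0.04461 → (0.0434, 0.1326).

(0.0434, 0.1326)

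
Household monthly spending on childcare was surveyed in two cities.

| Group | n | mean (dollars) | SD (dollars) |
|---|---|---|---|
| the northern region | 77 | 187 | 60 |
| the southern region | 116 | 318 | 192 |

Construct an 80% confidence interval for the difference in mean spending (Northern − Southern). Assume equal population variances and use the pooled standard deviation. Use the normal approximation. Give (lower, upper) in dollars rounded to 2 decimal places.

(-159.97, -102.03)

Pooled variance s_p² = [76·60² + 115·192²] / (77+116−2) = 23628.0628, so s_p = 153.7142.
SE_diff = s_p·√(1/n₁ + 1/n₂) = 153.7142·√(1/77 + 1/116) = 22.5953.
z* = 1.282; margin = 1.282 × 22.5953 = 28.9672.
Difference = 187 − 318 = -131.0000.
-131.0000 ± 28.9672 → (-159.97, -102.03).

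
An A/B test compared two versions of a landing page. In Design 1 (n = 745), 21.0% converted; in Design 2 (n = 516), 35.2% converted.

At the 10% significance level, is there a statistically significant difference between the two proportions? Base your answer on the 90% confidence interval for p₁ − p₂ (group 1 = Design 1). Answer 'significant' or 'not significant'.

SE₁ = √(p̂₁(1−p̂₁)/n₁) = √(0.2100·0.7900/745) = 0.01492; SE₂ = √(0.3520·0.6480/516) = 0.02102.
Independent samples: SE of the difference = √(SE₁² + SE₂²) = √(0.0002226064 + 0.0004418404) = 0.02578.
z* for 90% confidence is 1.645, so the margin of error is 1.645 × 0.02578 = 0.04241.
Point estimate p̂₁ − p̂₂ = 0.2100 − 0.3520 = -0.1420.
-0.1420 ± 0.04241 → (-0.18441, -0.09959).
The interval (-0.18441, -0.09959) does not contain 0, so the difference is significant.

significant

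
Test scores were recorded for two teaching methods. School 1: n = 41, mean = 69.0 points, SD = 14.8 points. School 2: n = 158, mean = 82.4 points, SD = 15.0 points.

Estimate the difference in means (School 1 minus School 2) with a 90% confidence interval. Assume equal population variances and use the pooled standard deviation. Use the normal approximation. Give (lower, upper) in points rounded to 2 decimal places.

Pooled variance s_p² = [40·14.8² + 157·15.0²] / (41+158−2) = 223.7898, so s_p = 14.9596.
SE_diff = s_p·√(1/n₁ + 1/n₂) = 14.9596·√(1/41 + 1/158) = 2.6220.
z* = 1.645; margin = 1.645 × 2.6220 = 4.3132.
Difference = 69.0 − 82.4 = -13.4000.
-13.4000 ± 4.3132 → (-17.71, -9.09).

(-17.71, -9.09)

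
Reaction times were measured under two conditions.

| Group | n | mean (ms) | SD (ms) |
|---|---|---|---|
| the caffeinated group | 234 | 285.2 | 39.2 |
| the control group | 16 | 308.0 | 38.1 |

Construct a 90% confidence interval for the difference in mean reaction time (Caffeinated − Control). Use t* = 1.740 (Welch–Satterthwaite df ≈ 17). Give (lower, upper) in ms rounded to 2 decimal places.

SE₁ = s₁/√n₁ = 39.2/√234 = 2.5626; SE₂ = 38.1/√16 = 9.5250.
Independent samples, unequal variances: SE_diff = √(SE₁² + SE₂²) = √(6.56691876 + 90.725625) = 9.8637.
t* = 1.740, so margin of error = 1.740 × 9.8637 = 17.1628.
Difference in means = 285.2 − 308.0 = -22.8000.
-22.8000 ± 17.1628 → (-39.96, -5.64).

(-39.96, -5.64)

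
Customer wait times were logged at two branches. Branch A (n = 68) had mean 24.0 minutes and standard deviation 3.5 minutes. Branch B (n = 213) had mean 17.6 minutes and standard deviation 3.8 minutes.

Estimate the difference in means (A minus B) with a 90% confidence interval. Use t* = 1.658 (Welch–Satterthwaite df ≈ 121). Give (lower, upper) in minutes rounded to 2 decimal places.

Standard errors of each mean: 3.5/√68 = 0.4244 and 3.8/√213 = 0.2604.
SE(x̄₁ − x̄₂) = √(0.4244² + 0.2604²) = 0.4979 for independent samples with unequal variances.
With t* = 1.658, the margin is 1.658 × 0.4979 = 0.8255.
x̄₁ − x̄₂ = 24.0 − 17.6 = 6.4000; the interval is 6.4000 ± 0.8255 = (5.57, 7.23).

(5.57, 7.23)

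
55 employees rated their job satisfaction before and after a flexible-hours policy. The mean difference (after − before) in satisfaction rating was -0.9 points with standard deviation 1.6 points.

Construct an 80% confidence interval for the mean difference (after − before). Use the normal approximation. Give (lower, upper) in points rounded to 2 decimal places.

This is a matched-pairs design, so SE = s_d/√n = 1.6/√55 = 0.2157.
Margin = 1.282 × 0.2157 = 0.2765; the interval is -0.9 ± 0.2765 = (-1.18, -0.62).

(-1.18, -0.62)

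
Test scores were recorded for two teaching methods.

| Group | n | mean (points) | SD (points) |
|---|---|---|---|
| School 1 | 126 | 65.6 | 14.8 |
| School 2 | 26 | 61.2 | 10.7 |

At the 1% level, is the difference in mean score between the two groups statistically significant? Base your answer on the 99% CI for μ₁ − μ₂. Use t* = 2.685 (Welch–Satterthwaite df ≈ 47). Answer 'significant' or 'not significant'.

Per-group SEs: s₁/√n₁ = 14.8/√126 = 1.3185, s₂/√n₂ = 10.7/√26 = 2.0984.
Unpooled SE of the difference: √(1.73844225 + 4.40328256) = 2.4783.
Margin of error = t* · SE = 2.685 × 2.4783 = 6.6542.
x̄₁ − x̄₂ = 65.6 − 61.2 = 4.4000.
CI: 4.4000 ± 6.6542 = (-2.2542, 11.0542).
The interval (-2.2542, 11.0542) contains 0, so the difference is not significant.

not significant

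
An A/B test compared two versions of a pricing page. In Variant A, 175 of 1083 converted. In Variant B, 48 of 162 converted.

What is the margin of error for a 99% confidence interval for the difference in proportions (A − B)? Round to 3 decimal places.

First, p̂₁ = 175/1083 = 0.1616; p̂₂ = 48/162 = 0.2963.
The two standard errors are √(0.1616×0.8384/1083) = 0.01118 and √(0.2963×0.7037/162) = 0.03588.
Because the samples are independent, SE_diff = √(0.01118² + 0.03588²) = 0.03758.
Using z* = 2.576 for 99%, ME = 2.576 × 0.03758 = 0.09681.

0.097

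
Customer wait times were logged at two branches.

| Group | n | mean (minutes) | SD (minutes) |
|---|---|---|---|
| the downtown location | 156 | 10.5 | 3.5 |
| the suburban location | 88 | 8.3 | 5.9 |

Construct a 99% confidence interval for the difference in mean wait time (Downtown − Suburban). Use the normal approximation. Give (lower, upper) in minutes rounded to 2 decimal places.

(0.43, 3.97)

Standard errors of each mean: 3.5/√156 = 0.2802 and 5.9/√88 = 0.6289.
SE(x̄₁ − x̄₂) = √(0.2802² + 0.6289²) = 0.6885 for independent samples with unequal variances.
With z* = 2.576, the margin is 2.576 × 0.6885 = 1.7736.
x̄₁ − x̄₂ = 10.5 − 8.3 = 2.2000; the interval is 2.2000 ± 1.7736 = (0.43, 3.97).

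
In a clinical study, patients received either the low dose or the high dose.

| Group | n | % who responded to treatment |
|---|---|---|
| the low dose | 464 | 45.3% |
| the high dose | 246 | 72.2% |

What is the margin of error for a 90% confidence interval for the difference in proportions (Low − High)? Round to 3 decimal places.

Each SE is √(p̂(1−p̂)/n): √(0.4530·0.5470/464) = 0.02311 and √(0.7220·0.2780/246) = 0.02856.
SE(p̂₁ − p̂₂) = √(SE₁² + SE₂²) = √(0.0005340721 + 0.0008156736) = 0.03674, since the two samples are independent.
At 90% confidence z* = 1.645; margin = 1.645 × 0.03674 = 0.06044.

0.060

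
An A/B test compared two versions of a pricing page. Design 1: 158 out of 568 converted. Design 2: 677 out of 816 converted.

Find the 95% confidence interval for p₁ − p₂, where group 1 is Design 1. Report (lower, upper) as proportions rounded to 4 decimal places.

Sample proportions: 158/568 = 0.2782, 677/816 = 0.8297.
Each SE is √(p̂(1−p̂)/n): √(0.2782·0.7218/568) = 0.01880 and √(0.8297·0.1703/816) = 0.01316.
SE(p̂₁ − p̂₂) = √(SE₁² + SE₂²) = √(0.00035344 + 0.0001731856) = 0.02295, since the two samples are independent.
At 95% confidence z* = 1.960; margin = 1.960 × 0.02295 = 0.04498.
The difference is 0.2782 − 0.8297 = -0.5515, so the interval is -0.5515 ± 0.04498 = (-0.5965, -0.5065).

(-0.5965, -0.5065)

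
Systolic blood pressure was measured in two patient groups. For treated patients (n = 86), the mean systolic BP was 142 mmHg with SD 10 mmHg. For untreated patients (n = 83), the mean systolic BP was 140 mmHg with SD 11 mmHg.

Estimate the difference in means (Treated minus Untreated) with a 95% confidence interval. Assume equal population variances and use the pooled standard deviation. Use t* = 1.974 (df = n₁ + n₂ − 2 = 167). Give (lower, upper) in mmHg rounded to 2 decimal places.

(-1.19, 5.19)

s_p = √[((n₁−1)s₁² + (n₂−1)s₂²)/(n₁+n₂−2)] = √[(85·10² + 82·11²)/167] = 10.5029.
SE = 10.5029·√(1/86 + 1/83) = 1.6161.
With t* = 1.974, margin = 1.974 × 1.6161 = 3.1902.
x̄₁ − x̄₂ = 142 − 140 = 2.0000; interval 2.0000 ± 3.1902 = (-1.19, 5.19).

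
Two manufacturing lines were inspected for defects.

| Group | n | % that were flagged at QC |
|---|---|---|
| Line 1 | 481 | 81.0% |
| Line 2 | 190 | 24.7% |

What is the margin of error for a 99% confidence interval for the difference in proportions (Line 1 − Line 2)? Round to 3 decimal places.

SE₁ = √(p̂₁(1−p̂₁)/n₁) = √(0.8100·0.1900/481) = 0.01789; SE₂ = √(0.2470·0.7530/190) = 0.03129.
Independent samples: SE of the difference = √(SE₁² + SE₂²) = √(0.0003200521 + 0.0009790641) = 0.03604.
z* for 99% confidence is 2.576, so the margin of error is 2.576 × 0.03604 = 0.09284.

0.093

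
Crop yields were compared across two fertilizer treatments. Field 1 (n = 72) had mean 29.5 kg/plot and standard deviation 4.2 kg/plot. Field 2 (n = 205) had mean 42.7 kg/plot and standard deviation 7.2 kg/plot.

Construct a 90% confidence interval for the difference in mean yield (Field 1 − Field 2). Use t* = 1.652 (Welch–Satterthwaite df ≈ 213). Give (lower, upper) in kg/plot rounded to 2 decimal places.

SE₁ = s₁/√n₁ = 4.2/√72 = 0.4950; SE₂ = 7.2/√205 = 0.5029.
Independent samples, unequal variances: SE_diff = √(SE₁² + SE₂²) = √(0.245025 + 0.25290841) = 0.7056.
t* = 1.652, so margin of error = 1.652 × 0.7056 = 1.1657.
Difference in means = 29.5 − 42.7 = -13.2000.
-13.2000 ± 1.1657 → (-14.37, -12.03).

(-14.37, -12.03)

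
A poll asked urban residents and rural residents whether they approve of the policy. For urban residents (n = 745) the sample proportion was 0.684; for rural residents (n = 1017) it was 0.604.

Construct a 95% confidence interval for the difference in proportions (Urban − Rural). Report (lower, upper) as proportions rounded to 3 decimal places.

Each SE is √(p̂(1−p̂)/n): √(0.6840·0.3160/745) = 0.01703 and √(0.6040·0.3960/1017) = 0.01534.
SE(p̂₁ − p̂₂) = √(SE₁² + SE₂²) = √(0.0002900209 + 0.0002353156) = 0.02292, since the two samples are independent.
At 95% confidence z* = 1.960; margin = 1.960 × 0.02292 = 0.04492.
The difference is 0.6840 − 0.6040 = 0.0800, so the interval is 0.0800 ± 0.04492 = (0.035, 0.125).

(0.035, 0.125)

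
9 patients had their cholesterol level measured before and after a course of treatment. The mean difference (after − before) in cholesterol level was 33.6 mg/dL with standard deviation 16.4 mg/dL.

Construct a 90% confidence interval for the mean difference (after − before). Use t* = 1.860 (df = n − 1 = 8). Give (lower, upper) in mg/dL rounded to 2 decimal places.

(23.43, 43.77)

Paired design: SE = s_d/√n = 16.4/√9 = 5.4667.
t* = 1.860; margin of error = 1.860 × 5.4667 = 10.1681.
33.6 ± 10.1681 → (23.43, 43.77).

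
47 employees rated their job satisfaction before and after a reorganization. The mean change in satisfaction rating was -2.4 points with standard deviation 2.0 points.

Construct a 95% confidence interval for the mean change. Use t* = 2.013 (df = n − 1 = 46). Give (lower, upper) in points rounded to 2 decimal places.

(-2.99, -1.81)

This is a matched-pairs design, so SE = s_d/√n = 2.0/√47 = 0.2917.
Margin = 2.013 × 0.2917 = 0.5872; the interval is -2.4 ± 0.5872 = (-2.99, -1.81).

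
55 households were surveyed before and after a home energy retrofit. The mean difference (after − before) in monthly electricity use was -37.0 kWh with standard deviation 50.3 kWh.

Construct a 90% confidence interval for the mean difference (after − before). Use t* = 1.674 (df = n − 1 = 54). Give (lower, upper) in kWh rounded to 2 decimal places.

(-48.35, -25.65)

Paired design: SE = s_d/√n = 50.3/√55 = 6.7825.
t* = 1.674; margin of error = 1.674 × 6.7825 = 11.3539.
-37.0 ± 11.3539 → (-48.35, -25.65).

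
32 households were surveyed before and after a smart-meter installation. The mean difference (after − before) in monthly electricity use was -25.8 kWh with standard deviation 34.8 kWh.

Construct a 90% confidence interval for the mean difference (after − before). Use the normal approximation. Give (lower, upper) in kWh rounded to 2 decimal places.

This is a matched-pairs design, so SE = s_d/√n = 34.8/√32 = 6.1518.
Margin = 1.645 × 6.1518 = 10.1197; the interval is -25.8 ± 10.1197 = (-35.92, -15.68).

(-35.92, -15.68)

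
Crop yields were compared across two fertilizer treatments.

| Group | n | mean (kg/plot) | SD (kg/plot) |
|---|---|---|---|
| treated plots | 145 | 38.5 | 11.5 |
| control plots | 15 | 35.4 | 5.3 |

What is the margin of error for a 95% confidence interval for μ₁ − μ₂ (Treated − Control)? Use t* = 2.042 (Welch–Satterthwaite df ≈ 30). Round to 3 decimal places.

SE₁ = s₁/√n₁ = 11.5/√145 = 0.9550; SE₂ = 5.3/√15 = 1.3685.
Independent samples, unequal variances: SE_diff = √(SE₁² + SE₂²) = √(0.912025 + 1.87279225) = 1.6688.
t* = 2.042, so margin of error = 2.042 × 1.6688 = 3.4077.

3.408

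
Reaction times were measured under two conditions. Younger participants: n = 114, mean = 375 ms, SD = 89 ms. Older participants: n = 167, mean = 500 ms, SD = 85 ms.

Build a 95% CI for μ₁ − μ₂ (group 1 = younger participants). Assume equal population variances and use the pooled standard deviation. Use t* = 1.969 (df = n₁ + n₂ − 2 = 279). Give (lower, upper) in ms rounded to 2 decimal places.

Pooled variance s_p² = [113·89² + 166·85²] / (114+167−2) = 7506.8925, so s_p = 86.6423.
SE_diff = s_p·√(1/n₁ + 1/n₂) = 86.6423·√(1/114 + 1/167) = 10.5262.
t* = 1.969; margin = 1.969 × 10.5262 = 20.7261.
Difference = 375 − 500 = -125.0000.
-125.0000 ± 20.7261 → (-145.73, -104.27).

(-145.73, -104.27)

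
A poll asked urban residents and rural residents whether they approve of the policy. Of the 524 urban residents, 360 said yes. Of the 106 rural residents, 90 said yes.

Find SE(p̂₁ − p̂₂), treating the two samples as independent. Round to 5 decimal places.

First, p̂₁ = 360/524 = 0.6870; p̂₂ = 90/106 = 0.8491.
The two standard errors are √(0.6870×0.3130/524) = 0.02026 and √(0.8491×0.1509/106) = 0.03477.
Because the samples are independent, SE_diff = √(0.02026² + 0.03477²) = 0.04024.

0.04024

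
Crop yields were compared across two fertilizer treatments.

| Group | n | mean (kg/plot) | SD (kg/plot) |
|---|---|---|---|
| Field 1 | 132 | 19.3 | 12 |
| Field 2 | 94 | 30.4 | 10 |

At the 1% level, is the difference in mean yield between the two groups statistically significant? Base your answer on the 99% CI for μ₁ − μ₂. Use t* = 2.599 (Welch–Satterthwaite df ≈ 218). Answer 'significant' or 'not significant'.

significant

Standard errors of each mean: 12/√132 = 1.0445 and 10/√94 = 1.0314.
SE(x̄₁ − x̄₂) = √(1.0445² + 1.0314²) = 1.4679 for independent samples with unequal variances.
With t* = 2.599, the margin is 2.599 × 1.4679 = 3.8151.
x̄₁ − x̄₂ = 19.3 − 30.4 = -11.1000; the interval is -11.1000 ± 3.8151 = (-14.9151, -7.2849).
The interval (-14.9151, -7.2849) does not contain 0, so the difference is significant.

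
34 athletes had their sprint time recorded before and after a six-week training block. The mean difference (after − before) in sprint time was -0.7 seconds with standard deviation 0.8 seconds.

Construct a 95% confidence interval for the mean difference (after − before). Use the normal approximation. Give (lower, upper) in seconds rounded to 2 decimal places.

This is a matched-pairs design, so SE = s_d/√n = 0.8/√34 = 0.1372.
Margin = 1.960 × 0.1372 = 0.2689; the interval is -0.7 ± 0.2689 = (-0.97, -0.43).

(-0.97, -0.43)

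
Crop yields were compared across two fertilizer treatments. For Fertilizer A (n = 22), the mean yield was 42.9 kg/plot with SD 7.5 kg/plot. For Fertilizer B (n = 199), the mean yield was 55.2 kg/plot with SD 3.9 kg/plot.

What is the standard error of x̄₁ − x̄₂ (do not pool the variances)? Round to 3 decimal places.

1.623

SE₁ = s₁/√n₁ = 7.5/√22 = 1.5990; SE₂ = 3.9/√199 = 0.2765.
Independent samples, unequal variances: SE_diff = √(SE₁² + SE₂²) = √(2.556801 + 0.07645225) = 1.6227.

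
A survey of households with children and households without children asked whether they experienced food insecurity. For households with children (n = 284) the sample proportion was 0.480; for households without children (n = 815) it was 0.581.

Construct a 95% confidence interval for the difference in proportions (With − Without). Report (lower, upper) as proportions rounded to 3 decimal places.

Each SE is √(p̂(1−p̂)/n): √(0.4800·0.5200/284) = 0.02965 and √(0.5810·0.4190/815) = 0.01728.
SE(p̂₁ − p̂₂) = √(SE₁² + SE₂²) = √(0.0008791225 + 0.0002985984) = 0.03432, since the two samples are independent.
At 95% confidence z* = 1.960; margin = 1.960 × 0.03432 = 0.06727.
The difference is 0.4800 − 0.5810 = -0.1010, so the interval is -0.1010 ± 0.06727 = (-0.168, -0.034).

(-0.168, -0.034)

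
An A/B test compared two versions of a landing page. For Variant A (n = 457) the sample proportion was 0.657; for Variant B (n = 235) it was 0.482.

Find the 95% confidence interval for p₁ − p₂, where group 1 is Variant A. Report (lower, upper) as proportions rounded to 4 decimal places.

(0.0977, 0.2523)

SE₁ = √(p̂₁(1−p̂₁)/n₁) = √(0.6570·0.3430/457) = 0.02221; SE₂ = √(0.4820·0.5180/235) = 0.03260.
Independent samples: SE of the difference = √(SE₁² + SE₂²) = √(0.0004932841 + 0.00106276) = 0.03945.
z* for 95% confidence is 1.960, so the margin of error is 1.960 × 0.03945 = 0.07732.
Point estimate p̂₁ − p̂₂ = 0.6570 − 0.4820 = 0.1750.
0.1750 ± 0.07732 → (0.0977, 0.2523).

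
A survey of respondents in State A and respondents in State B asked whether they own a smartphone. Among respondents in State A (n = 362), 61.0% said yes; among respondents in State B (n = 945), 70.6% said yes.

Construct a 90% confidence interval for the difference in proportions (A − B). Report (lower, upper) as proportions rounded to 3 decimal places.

SE₁ = √(p̂₁(1−p̂₁)/n₁) = √(0.6100·0.3900/362) = 0.02564; SE₂ = √(0.7060·0.2940/945) = 0.01482.
Independent samples: SE of the difference = √(SE₁² + SE₂²) = √(0.0006574096 + 0.0002196324) = 0.02961.
z* for 90% confidence is 1.645, so the margin of error is 1.645 × 0.02961 = 0.04871.
Point estimate p̂₁ − p̂₂ = 0.6100 − 0.7060 = -0.0960.
-0.0960 ± 0.04871 → (-0.145, -0.047).

(-0.145, -0.047)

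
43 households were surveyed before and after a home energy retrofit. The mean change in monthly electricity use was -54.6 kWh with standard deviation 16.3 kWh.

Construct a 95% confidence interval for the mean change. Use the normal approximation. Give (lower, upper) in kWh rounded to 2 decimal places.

(-59.47, -49.73)

Paired design: SE = s_d/√n = 16.3/√43 = 2.4857.
z* = 1.960; margin of error = 1.960 × 2.4857 = 4.8720.
-54.6 ± 4.8720 → (-59.47, -49.73).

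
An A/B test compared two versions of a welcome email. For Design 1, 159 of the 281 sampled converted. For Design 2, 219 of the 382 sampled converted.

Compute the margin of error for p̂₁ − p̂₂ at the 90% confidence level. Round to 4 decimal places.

Sample proportions: 159/281 = 0.5658, 219/382 = 0.5733.
Each SE is √(p̂(1−p̂)/n): √(0.5658·0.4342/281) = 0.02957 and √(0.5733·0.4267/382) = 0.02531.
SE(p̂₁ − p̂₂) = √(SE₁² + SE₂²) = √(0.0008743849 + 0.0006405961) = 0.03892, since the two samples are independent.
At 90% confidence z* = 1.645; margin = 1.645 × 0.03892 = 0.06402.

0.0640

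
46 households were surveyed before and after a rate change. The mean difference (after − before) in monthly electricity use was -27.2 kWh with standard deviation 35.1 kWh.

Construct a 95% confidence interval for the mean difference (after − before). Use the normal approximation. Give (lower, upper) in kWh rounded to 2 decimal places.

This is a matched-pairs design, so SE = s_d/√n = 35.1/√46 = 5.1752.
Margin = 1.960 × 5.1752 = 10.1434; the interval is -27.2 ± 10.1434 = (-37.34, -17.06).

(-37.34, -17.06)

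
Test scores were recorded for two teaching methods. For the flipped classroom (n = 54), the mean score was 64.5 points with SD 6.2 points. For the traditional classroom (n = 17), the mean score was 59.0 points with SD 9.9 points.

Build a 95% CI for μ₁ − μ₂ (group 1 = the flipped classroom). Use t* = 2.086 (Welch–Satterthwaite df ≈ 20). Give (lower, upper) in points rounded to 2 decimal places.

(0.19, 10.81)

Standard errors of each mean: 6.2/√54 = 0.8437 and 9.9/√17 = 2.4011.
SE(x̄₁ − x̄₂) = √(0.8437² + 2.4011²) = 2.5450 for independent samples with unequal variances.
With t* = 2.086, the margin is 2.086 × 2.5450 = 5.3089.
x̄₁ − x̄₂ = 64.5 − 59.0 = 5.5000; the interval is 5.5000 ± 5.3089 = (0.19, 10.81).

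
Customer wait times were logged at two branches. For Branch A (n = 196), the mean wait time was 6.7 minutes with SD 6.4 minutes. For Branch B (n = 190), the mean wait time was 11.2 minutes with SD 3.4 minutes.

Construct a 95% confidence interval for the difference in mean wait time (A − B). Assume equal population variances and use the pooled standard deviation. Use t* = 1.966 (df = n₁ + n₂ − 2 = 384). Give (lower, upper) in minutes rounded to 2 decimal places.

Pooled variance s_p² = [195·6.4² + 189·3.4²] / (196+190−2) = 26.4897, so s_p = 5.1468.
SE_diff = s_p·√(1/n₁ + 1/n₂) = 5.1468·√(1/196 + 1/190) = 0.5240.
t* = 1.966; margin = 1.966 × 0.5240 = 1.0302.
Difference = 6.7 − 11.2 = -4.5000.
-4.5000 ± 1.0302 → (-5.53, -3.47).

(-5.53, -3.47)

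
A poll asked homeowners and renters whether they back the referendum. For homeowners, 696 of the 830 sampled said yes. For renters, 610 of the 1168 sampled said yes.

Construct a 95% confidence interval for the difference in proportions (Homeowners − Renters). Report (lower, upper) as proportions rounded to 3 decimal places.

(0.278, 0.354)

p̂₁ = 696/830 = 0.8386 and p̂₂ = 610/1168 = 0.5223.
SE₁ = √(p̂₁(1−p̂₁)/n₁) = √(0.8386·0.1614/830) = 0.01277; SE₂ = √(0.5223·0.4777/1168) = 0.01462.
Independent samples: SE of the difference = √(SE₁² + SE₂²) = √(0.0001630729 + 0.0002137444) = 0.01941.
z* for 95% confidence is 1.960, so the margin of error is 1.960 × 0.01941 = 0.03804.
Point estimate p̂₁ − p̂₂ = 0.8386 − 0.5223 = 0.3163.
0.3163 ± 0.03804 → (0.278, 0.354).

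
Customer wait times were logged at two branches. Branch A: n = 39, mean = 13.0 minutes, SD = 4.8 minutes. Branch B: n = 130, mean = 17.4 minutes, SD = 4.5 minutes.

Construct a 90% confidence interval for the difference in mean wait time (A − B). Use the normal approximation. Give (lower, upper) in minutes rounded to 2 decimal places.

(-5.82, -2.98)

Per-group SEs: s₁/√n₁ = 4.8/√39 = 0.7686, s₂/√n₂ = 4.5/√130 = 0.3947.
Unpooled SE of the difference: √(0.59074596 + 0.15578809) = 0.8640.
Margin of error = z* · SE = 1.645 × 0.8640 = 1.4213.
x̄₁ − x̄₂ = 13.0 − 17.4 = -4.4000.
CI: -4.4000 ± 1.4213 = (-5.82, -2.98).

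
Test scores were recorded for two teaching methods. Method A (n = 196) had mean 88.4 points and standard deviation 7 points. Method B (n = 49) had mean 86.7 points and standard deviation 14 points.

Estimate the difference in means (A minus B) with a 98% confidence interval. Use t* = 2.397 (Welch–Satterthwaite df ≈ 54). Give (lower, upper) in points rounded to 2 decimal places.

Standard errors of each mean: 7/√196 = 0.5000 and 14/√49 = 2.0000.
SE(x̄₁ − x̄₂) = √(0.5000² + 2.0000²) = 2.0616 for independent samples with unequal variances.
With t* = 2.397, the margin is 2.397 × 2.0616 = 4.9417.
x̄₁ − x̄₂ = 88.4 − 86.7 = 1.7000; the interval is 1.7000 ± 4.9417 = (-3.24, 6.64).

(-3.24, 6.64)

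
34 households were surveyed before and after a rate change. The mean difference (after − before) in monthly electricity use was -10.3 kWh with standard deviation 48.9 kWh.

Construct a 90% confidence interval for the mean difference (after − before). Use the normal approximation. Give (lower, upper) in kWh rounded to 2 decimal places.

(-24.10, 3.50)

This is a matched-pairs design, so SE = s_d/√n = 48.9/√34 = 8.3863.
Margin = 1.645 × 8.3863 = 13.7955; the interval is -10.3 ± 13.7955 = (-24.10, 3.50).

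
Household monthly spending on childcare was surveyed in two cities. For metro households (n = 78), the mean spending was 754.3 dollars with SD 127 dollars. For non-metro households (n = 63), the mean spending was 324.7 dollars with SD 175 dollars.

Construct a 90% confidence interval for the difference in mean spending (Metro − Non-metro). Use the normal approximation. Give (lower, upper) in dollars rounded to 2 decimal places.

(386.30, 472.90)

Standard errors of each mean: 127/√78 = 14.3799 and 175/√63 = 22.0479.
SE(x̄₁ − x̄₂) = √(14.3799² + 22.0479²) = 26.3228 for independent samples with unequal variances.
With z* = 1.645, the margin is 1.645 × 26.3228 = 43.3010.
x̄₁ − x̄₂ = 754.3 − 324.7 = 429.6000; the interval is 429.6000 ± 43.3010 = (386.30, 472.90).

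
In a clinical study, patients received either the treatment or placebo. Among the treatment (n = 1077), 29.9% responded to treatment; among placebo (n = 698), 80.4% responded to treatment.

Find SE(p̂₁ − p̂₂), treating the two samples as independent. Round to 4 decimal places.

SE₁ = √(p̂₁(1−p̂₁)/n₁) = √(0.2990·0.7010/1077) = 0.01395; SE₂ = √(0.8040·0.1960/698) = 0.01503.
Independent samples: SE of the difference = √(SE₁² + SE₂²) = √(0.0001946025 + 0.0002259009) = 0.02051.

0.0205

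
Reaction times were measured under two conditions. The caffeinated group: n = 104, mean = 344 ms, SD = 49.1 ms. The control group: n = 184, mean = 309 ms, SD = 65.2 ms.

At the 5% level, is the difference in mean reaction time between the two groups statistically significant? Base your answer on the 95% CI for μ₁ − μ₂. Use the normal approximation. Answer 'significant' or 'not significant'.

SE₁ = s₁/√n₁ = 49.1/√104 = 4.8147; SE₂ = 65.2/√184 = 4.8066.
Independent samples, unequal variances: SE_diff = √(SE₁² + SE₂²) = √(23.18133609 + 23.10340356) = 6.8033.
z* = 1.960, so margin of error = 1.960 × 6.8033 = 13.3345.
Difference in means = 344 − 309 = 35.0000.
35.0000 ± 13.3345 → (21.6655, 48.3345).
The interval (21.6655, 48.3345) does not contain 0, so the difference is significant.

significant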